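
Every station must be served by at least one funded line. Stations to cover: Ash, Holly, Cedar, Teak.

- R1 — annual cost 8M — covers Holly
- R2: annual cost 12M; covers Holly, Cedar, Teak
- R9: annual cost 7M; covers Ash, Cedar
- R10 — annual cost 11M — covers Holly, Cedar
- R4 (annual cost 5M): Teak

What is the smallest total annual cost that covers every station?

The greedy cost-per-new-station heuristic would pick R9, R4, and R1 for 20, but a cheaper cover exists.
Choose R2 and R9: together they cover Ash, Holly, Cedar, Teak — every station.
Total annual cost: 12 + 7 = 19.
No cover costs less than 19.

19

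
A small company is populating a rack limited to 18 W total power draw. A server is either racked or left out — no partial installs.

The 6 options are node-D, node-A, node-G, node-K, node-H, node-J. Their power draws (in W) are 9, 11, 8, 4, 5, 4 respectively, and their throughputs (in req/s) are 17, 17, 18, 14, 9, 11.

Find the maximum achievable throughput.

43

node-G + node-K + node-J: power draw 8 + 4 + 4 = 16 ≤ 18, throughput 18 + 14 + 11 = 43.
node-D + node-K + node-J: power draw 9 + 4 + 4 = 17 ≤ 18, throughput 17 + 14 + 11 = 42.
Best is node-G, node-K, and node-J with total throughput 43.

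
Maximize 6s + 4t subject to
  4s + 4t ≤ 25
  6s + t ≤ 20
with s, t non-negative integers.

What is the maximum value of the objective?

(s,t)=(2,4): 4·2+4·4=24≤25, 6·2+1·4=16≤20, objective 28.
(s,t)=(1,5): 4·1+4·5=24≤25, 6·1+1·5=11≤20, objective 26.
(s,t)=(3,2): 4·3+4·2=20≤25, 6·3+1·2=20≤20, objective 26.
No feasible integer point exceeds 28.

28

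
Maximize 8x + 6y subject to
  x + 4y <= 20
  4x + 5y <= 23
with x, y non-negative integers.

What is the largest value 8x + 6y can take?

40

(x,y)=(5,0): 1·5+4·0=5≤20, 4·5+5·0=20≤23, objective 40.
(x,y)=(4,1): 1·4+4·1=8≤20, 4·4+5·1=21≤23, objective 38.
(x,y)=(4,0): 1·4+4·0=4≤20, 4·4+5·0=16≤23, objective 32.
Maximum is 40 at (x,y)=(5,0).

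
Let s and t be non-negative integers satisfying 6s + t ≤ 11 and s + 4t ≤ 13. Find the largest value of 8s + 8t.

32

Relaxing integrality, the LP optimum is 34.09 at (s,t) = (1.35, 2.91), which is not an integer point.
(s,t)=(1,3) is feasible, giving 32.
(s,t)=(1,2) is feasible, giving 24.
(s,t)=(0,3) is feasible, giving 24.
The best lattice point is (1,3), giving 32.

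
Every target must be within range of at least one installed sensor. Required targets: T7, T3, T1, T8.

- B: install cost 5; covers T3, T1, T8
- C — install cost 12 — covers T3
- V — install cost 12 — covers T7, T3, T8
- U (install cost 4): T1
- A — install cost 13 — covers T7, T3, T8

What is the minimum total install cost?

16

This is a weighted set-cover instance.
The greedy cost-per-new-target heuristic would pick B and V for 17, but a cheaper cover exists.
Choose V and U: together they cover T7, T3, T1, T8 — every target.
Total install cost: 12 + 4 = 16.
No cover costs less than 16.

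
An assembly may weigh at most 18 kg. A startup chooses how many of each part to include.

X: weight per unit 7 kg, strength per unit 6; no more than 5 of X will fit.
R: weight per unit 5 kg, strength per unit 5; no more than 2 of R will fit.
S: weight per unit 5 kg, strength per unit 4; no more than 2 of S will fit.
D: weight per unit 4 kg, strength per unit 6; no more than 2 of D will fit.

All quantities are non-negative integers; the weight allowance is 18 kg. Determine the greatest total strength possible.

D has the best ratio (6/4); taking only D gives at most 2×6 = 12 (stopped by the supply cap of 2).
Mixing does better — 2×R and 2×D: weight 18 ≤ 18, strength 2·5 + 2·6 = 22.

22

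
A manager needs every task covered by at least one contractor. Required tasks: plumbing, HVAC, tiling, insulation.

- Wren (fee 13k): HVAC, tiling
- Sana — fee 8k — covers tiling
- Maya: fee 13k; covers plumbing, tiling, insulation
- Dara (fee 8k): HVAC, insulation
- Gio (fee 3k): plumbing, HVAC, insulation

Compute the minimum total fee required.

Choose Sana and Gio: together they cover plumbing, HVAC, tiling, insulation — every task.
Total fee: 8 + 3 = 11.
No cover costs less than 11.

11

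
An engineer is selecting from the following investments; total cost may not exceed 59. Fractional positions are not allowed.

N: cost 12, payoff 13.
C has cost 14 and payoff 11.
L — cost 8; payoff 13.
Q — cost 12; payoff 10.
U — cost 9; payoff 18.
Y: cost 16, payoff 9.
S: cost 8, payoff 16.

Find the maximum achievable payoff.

71

Allowing fractional choices, the relaxed optimum would be about 77.9, but investments are indivisible.
N + L + U + Y + S: cost 12 + 8 + 9 + 16 + 8 = 53 ≤ 59, payoff 13 + 13 + 18 + 9 + 16 = 69.
N + C + L + U + S: cost 12 + 14 + 8 + 9 + 8 = 51 ≤ 59, payoff 13 + 11 + 13 + 18 + 16 = 71.
N + L + Q + U + S: cost 12 + 8 + 12 + 9 + 8 = 49 ≤ 59, payoff 13 + 13 + 10 + 18 + 16 = 70.
Best is N, C, L, U, and S with total payoff 71.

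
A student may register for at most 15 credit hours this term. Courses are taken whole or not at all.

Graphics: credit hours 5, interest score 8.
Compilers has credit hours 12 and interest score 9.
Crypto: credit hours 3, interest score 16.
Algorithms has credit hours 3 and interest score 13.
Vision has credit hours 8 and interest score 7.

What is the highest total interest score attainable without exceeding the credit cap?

37

Take Graphics, Crypto, and Algorithms: credit hours 5 + 3 + 3 = 11 ≤ 15, interest score 8 + 16 + 13 = 37.
No other feasible combination does better.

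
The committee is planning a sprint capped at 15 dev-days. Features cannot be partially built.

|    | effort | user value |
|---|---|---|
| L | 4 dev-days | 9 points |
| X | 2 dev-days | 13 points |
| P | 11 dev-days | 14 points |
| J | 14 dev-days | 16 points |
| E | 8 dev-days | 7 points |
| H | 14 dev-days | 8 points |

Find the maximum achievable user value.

Treat it as a binary knapsack problem.
Allowing fractional choices, the relaxed optimum would be about 33.5, but features are indivisible.
L + P: effort 4 + 11 = 15 ≤ 15, user value 9 + 14 = 23.
L + X + E: effort 4 + 2 + 8 = 14 ≤ 15, user value 9 + 13 + 7 = 29.
X + P: effort 2 + 11 = 13 ≤ 15, user value 13 + 14 = 27.
Best is L, X, and E with total user value 29.

29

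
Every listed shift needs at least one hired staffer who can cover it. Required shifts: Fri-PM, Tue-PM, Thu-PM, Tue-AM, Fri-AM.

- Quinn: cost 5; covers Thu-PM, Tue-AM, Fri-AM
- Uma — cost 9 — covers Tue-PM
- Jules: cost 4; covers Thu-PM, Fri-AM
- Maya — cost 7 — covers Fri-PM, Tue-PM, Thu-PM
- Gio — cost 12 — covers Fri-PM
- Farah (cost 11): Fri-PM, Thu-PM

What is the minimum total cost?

Choose Quinn and Maya: together they cover Fri-PM, Tue-PM, Thu-PM, Tue-AM, Fri-AM — every shift.
Total cost: 5 + 7 = 12.
No cover costs less than 12.

12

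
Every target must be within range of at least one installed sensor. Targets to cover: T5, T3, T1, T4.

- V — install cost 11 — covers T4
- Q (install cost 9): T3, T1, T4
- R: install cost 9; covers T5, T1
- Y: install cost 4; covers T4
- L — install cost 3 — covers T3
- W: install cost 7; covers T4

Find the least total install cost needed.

Choose R, Y, and L: together they cover T5, T3, T1, T4 — every target.
Total install cost: 9 + 4 + 3 = 16.

16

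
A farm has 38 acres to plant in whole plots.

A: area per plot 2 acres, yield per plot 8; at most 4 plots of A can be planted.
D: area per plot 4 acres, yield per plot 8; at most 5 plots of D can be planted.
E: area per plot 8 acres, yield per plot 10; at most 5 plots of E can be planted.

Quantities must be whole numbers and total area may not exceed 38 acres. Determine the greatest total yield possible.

82

Take 4×A, 5×D, and 1×E: area 36 ≤ 38, yield 4·8 + 5·8 + 1·10 = 82.
A has the best ratio (8/2) and is taken to its limit of 4; remaining capacity is filled optimally with the others.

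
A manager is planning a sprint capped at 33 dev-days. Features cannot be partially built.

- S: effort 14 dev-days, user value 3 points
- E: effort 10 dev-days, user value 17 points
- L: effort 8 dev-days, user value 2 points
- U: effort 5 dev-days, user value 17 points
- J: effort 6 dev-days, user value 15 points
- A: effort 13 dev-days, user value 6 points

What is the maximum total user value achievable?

51

Take E, L, U, and J: effort 10 + 8 + 5 + 6 = 29 ≤ 33, user value 17 + 2 + 17 + 15 = 51.
No other feasible combination does better.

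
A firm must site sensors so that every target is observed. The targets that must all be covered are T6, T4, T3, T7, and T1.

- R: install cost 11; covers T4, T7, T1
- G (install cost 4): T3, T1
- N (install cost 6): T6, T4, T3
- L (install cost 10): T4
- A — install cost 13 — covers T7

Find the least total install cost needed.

Choose R and N: together they cover T6, T4, T3, T7, T1 — every target.
Total install cost: 11 + 6 = 17.

17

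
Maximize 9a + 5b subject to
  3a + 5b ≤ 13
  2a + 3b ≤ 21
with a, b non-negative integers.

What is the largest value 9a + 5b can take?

36

(a,b)=(4,0): 3·4+5·0=12≤13, 2·4+3·0=8≤21, objective 36.
(a,b)=(3,0): 3·3+5·0=9≤13, 2·3+3·0=6≤21, objective 27.
No feasible integer point exceeds 36.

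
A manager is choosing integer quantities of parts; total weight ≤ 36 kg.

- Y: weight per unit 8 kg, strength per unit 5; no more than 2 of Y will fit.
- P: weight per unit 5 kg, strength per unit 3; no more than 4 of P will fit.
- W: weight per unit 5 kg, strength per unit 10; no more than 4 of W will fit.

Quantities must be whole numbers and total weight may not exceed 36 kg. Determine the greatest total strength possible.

Take 2×Y and 4×W: weight 36 ≤ 36, strength 2·5 + 4·10 = 50.
W has the best ratio (10/5) and is taken to its limit of 4; remaining capacity is filled optimally with the others.

50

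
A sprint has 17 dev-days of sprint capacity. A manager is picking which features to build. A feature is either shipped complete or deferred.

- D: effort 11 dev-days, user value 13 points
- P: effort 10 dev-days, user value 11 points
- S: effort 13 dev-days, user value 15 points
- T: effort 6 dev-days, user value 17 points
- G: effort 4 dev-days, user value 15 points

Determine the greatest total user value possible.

S + G: effort 13 + 4 = 17 ≤ 17, user value 15 + 15 = 30.
T + G: effort 6 + 4 = 10 ≤ 17, user value 17 + 15 = 32.
D + T: effort 11 + 6 = 17 ≤ 17, user value 13 + 17 = 30.
Best is T and G with total user value 32.

32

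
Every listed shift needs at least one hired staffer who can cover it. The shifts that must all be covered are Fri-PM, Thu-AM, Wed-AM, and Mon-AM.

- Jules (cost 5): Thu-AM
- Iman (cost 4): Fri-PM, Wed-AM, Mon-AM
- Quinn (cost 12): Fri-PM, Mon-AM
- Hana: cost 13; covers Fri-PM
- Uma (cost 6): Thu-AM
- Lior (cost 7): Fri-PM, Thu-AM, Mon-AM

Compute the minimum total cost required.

This is a weighted set-cover instance.
Choose Jules and Iman: together they cover Fri-PM, Thu-AM, Wed-AM, Mon-AM — every shift.
Total cost: 5 + 4 = 9.

9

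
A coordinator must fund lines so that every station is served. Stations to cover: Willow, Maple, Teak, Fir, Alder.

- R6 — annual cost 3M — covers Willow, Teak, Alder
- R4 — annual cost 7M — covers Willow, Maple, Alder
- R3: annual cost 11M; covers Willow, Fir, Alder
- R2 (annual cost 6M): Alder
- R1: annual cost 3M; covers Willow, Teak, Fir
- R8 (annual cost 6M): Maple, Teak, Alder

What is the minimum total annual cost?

Choose R1 and R8: together they cover Willow, Maple, Teak, Fir, Alder — every station.
Total annual cost: 3 + 6 = 9.

9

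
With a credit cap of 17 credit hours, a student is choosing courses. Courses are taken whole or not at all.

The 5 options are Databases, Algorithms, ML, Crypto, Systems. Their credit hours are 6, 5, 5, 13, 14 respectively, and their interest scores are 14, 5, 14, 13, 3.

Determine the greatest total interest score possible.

33

Allowing fractional choices, the relaxed optimum would be about 34.0, but courses are indivisible.
Databases + ML: credit hours 6 + 5 = 11 ≤ 17, interest score 14 + 14 = 28.
Databases + Algorithms + ML: credit hours 6 + 5 + 5 = 16 ≤ 17, interest score 14 + 5 + 14 = 33.
Algorithms + ML: credit hours 5 + 5 = 10 ≤ 17, interest score 5 + 14 = 19.
Best is Databases, Algorithms, and ML with total interest score 33.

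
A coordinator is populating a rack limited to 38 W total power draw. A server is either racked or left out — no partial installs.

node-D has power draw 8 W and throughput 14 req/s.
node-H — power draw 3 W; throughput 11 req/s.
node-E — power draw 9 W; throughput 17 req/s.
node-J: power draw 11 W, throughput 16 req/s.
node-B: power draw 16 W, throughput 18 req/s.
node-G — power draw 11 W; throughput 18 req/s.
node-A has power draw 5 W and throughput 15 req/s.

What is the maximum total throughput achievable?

75

Treat it as a binary knapsack problem.
Allowing fractional choices, the relaxed optimum would be about 77.9, but servers are indivisible.
node-D + node-H + node-E + node-J + node-A: power draw 8 + 3 + 9 + 11 + 5 = 36 ≤ 38, throughput 14 + 11 + 17 + 16 + 15 = 73.
node-D + node-H + node-J + node-G + node-A: power draw 8 + 3 + 11 + 11 + 5 = 38 ≤ 38, throughput 14 + 11 + 16 + 18 + 15 = 74.
node-D + node-H + node-E + node-G + node-A: power draw 8 + 3 + 9 + 11 + 5 = 36 ≤ 38, throughput 14 + 11 + 17 + 18 + 15 = 75.
Best is node-D, node-H, node-E, node-G, and node-A with total throughput 75.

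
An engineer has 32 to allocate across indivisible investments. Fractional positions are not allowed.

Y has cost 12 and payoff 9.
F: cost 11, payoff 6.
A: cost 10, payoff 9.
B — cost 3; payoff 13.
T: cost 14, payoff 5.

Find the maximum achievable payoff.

31

This is an integer program with binary decision variables.
Allowing fractional choices, the relaxed optimum would be about 34.8, but investments are indivisible.
Y + A + B: cost 12 + 10 + 3 = 25 ≤ 32, payoff 9 + 9 + 13 = 31.
F + A + B: cost 11 + 10 + 3 = 24 ≤ 32, payoff 6 + 9 + 13 = 28.
Y + F + B: cost 12 + 11 + 3 = 26 ≤ 32, payoff 9 + 6 + 13 = 28.
Best is Y, A, and B with total payoff 31.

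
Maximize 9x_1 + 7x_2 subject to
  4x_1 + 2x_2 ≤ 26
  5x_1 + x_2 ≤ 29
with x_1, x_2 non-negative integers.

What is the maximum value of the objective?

(x_1,x_2)=(0,13): 4·0+2·13=26≤26, 5·0+1·13=13≤29, objective 91.
(x_1,x_2)=(0,12): 4·0+2·12=24≤26, 5·0+1·12=12≤29, objective 84.
The best lattice point is (0,13), giving 91.

91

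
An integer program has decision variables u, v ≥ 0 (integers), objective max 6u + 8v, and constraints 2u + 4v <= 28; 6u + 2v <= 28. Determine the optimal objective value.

(u,v)=(2,6) is feasible, giving 60.
(u,v)=(3,5) is feasible, giving 58.
No feasible integer point exceeds 60.

60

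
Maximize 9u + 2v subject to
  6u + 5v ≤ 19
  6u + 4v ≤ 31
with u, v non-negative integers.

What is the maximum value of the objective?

27

(u,v)=(3,0) is feasible, giving 27.
(u,v)=(2,1) is feasible, giving 20.
(u,v)=(2,0) is feasible, giving 18.
Maximum is 27 at (u,v)=(3,0).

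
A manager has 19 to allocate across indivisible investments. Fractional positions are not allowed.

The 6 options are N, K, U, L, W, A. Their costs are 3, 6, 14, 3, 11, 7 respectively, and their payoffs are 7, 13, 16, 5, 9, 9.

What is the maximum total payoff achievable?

34

N + K + L + A: cost 3 + 6 + 3 + 7 = 19 ≤ 19, payoff 7 + 13 + 5 + 9 = 34.
N + K + A: cost 3 + 6 + 7 = 16 ≤ 19, payoff 7 + 13 + 9 = 29.
Best is N, K, L, and A with total payoff 34.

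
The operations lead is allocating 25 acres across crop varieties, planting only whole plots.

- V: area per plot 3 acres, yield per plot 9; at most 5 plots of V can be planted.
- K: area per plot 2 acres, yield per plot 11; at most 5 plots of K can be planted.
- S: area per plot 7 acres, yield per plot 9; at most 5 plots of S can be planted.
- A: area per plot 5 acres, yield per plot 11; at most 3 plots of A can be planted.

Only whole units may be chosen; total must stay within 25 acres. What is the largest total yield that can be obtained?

100

K has the best ratio (11/2); taking only K gives at most 5×11 = 55 (stopped by the supply cap of 5).
Mixing does better — 5×V and 5×K: area 25 ≤ 25, yield 5·9 + 5·11 = 100.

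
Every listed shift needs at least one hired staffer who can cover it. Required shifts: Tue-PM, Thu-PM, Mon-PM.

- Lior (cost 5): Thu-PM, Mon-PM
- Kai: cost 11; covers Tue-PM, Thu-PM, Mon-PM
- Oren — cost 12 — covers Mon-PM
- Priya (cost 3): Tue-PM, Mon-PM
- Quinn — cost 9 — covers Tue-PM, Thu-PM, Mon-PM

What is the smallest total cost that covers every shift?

8

This is a weighted set-cover instance.
Choose Lior and Priya: together they cover Tue-PM, Thu-PM, Mon-PM — every shift.
Total cost: 5 + 3 = 8.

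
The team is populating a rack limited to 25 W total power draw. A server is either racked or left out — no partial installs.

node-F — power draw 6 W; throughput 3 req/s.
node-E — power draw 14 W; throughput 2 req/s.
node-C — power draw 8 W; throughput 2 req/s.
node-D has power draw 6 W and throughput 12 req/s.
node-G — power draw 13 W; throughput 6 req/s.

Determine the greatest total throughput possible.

21

This is a 0-1 knapsack instance.
node-F + node-D + node-G: power draw 6 + 6 + 13 = 25 ≤ 25, throughput 3 + 12 + 6 = 21.
node-D + node-G: power draw 6 + 13 = 19 ≤ 25, throughput 12 + 6 = 18.
Best is node-F, node-D, and node-G with total throughput 21.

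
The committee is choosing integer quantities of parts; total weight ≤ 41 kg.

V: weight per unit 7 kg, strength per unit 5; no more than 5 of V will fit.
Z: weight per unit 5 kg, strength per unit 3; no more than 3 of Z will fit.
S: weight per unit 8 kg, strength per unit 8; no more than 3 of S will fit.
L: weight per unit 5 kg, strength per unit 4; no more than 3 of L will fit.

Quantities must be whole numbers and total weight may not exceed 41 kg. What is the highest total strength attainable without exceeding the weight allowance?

This is a bounded integer knapsack.
Take 1×V, 3×S, and 2×L: weight 41 ≤ 41, strength 1·5 + 3·8 + 2·4 = 37.
S has the best ratio (8/8) and is taken to its limit of 3; remaining capacity is filled optimally with the others.

37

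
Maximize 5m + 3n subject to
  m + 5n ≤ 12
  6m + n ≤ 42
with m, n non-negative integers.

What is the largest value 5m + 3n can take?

35

The continuous relaxation peaks at (6.83, 1.03) with value 37.24; rounding to a feasible lattice point costs some objective.
(m,n)=(7,0) is feasible, giving 35.
(m,n)=(6,1) is feasible, giving 33.
(m,n)=(6,0) is feasible, giving 30.
No feasible integer point exceeds 35.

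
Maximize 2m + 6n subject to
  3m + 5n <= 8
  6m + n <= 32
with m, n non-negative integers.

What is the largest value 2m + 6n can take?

8

(m,n)=(1,1): 3·1+5·1=8≤8, 6·1+1·1=7≤32, objective 8.
(m,n)=(0,1): 3·0+5·1=5≤8, 6·0+1·1=1≤32, objective 6.
The best lattice point is (1,1), giving 8.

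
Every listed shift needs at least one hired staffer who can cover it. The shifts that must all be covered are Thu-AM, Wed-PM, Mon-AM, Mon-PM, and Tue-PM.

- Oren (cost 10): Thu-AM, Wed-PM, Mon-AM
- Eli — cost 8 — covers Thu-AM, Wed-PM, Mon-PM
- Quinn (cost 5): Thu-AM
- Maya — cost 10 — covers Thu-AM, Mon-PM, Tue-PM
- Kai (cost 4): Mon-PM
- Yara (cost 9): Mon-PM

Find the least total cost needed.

Choose Oren and Maya: together they cover Thu-AM, Wed-PM, Mon-AM, Mon-PM, Tue-PM — every shift.
Total cost: 10 + 10 = 20.

20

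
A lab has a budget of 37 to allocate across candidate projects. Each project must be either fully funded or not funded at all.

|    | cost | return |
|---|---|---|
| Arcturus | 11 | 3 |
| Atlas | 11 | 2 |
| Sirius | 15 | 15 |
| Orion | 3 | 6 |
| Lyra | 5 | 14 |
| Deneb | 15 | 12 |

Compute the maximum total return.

41

Allowing fractional choices, the relaxed optimum would be about 46.2, but projects are indivisible.
Arcturus + Sirius + Orion + Lyra: cost 11 + 15 + 3 + 5 = 34 ≤ 37, return 3 + 15 + 6 + 14 = 38.
Sirius + Lyra + Deneb: cost 15 + 5 + 15 = 35 ≤ 37, return 15 + 14 + 12 = 41.
Atlas + Sirius + Orion + Lyra: cost 11 + 15 + 3 + 5 = 34 ≤ 37, return 2 + 15 + 6 + 14 = 37.
Best is Sirius, Lyra, and Deneb with total return 41.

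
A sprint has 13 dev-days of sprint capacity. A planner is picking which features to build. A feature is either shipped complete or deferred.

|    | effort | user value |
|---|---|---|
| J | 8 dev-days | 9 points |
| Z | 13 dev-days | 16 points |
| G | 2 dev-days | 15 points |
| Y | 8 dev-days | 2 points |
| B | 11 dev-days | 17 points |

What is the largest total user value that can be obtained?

Take G and B: effort 2 + 11 = 13 ≤ 13, user value 15 + 17 = 32.
No other feasible combination does better.

32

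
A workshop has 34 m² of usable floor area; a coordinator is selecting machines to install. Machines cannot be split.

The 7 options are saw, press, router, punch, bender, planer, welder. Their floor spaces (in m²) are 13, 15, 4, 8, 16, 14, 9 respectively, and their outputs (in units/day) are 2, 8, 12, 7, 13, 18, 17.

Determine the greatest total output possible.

Allowing fractional choices, the relaxed optimum would be about 53.1, but machines are indivisible.
router + bender + welder: floor space 4 + 16 + 9 = 29 ≤ 34, output 12 + 13 + 17 = 42.
router + bender + planer: floor space 4 + 16 + 14 = 34 ≤ 34, output 12 + 13 + 18 = 43.
router + planer + welder: floor space 4 + 14 + 9 = 27 ≤ 34, output 12 + 18 + 17 = 47.
Best is router, planer, and welder with total output 47.

47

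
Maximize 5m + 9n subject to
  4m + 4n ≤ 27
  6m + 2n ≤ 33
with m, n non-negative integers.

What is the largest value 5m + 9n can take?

54

(m,n)=(0,6) is feasible, giving 54.
(m,n)=(1,5) is feasible, giving 50.
The best lattice point is (0,6), giving 54.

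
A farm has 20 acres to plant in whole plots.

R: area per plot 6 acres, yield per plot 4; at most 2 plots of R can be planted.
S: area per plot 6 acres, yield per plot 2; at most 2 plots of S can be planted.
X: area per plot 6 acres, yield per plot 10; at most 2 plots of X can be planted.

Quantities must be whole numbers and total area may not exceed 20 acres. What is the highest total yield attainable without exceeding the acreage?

24

1×S and 2×X: area 18 ≤ 20, yield 1·2 + 2·10 = 22.
1×R and 2×X: area 18 ≤ 20, yield 1·4 + 2·10 = 24.
Best is 24.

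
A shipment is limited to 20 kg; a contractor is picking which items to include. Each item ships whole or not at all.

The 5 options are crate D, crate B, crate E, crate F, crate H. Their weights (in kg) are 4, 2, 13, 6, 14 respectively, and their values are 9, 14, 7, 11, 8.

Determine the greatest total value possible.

34

Take crate D, crate B, and crate F: weight 4 + 2 + 6 = 12 ≤ 20, value 9 + 14 + 11 = 34.
No other feasible combination does better.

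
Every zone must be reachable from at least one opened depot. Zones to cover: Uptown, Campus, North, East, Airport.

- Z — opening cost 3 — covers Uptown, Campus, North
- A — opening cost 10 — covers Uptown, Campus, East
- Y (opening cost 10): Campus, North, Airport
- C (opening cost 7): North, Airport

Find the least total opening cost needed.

17

This is a weighted set-cover instance.
The greedy cost-per-new-zone heuristic would pick Z, C, and A for 20, but a cheaper cover exists.
Choose A and C: together they cover Uptown, Campus, North, East, Airport — every zone.
Total opening cost: 10 + 7 = 17.
No cover costs less than 17.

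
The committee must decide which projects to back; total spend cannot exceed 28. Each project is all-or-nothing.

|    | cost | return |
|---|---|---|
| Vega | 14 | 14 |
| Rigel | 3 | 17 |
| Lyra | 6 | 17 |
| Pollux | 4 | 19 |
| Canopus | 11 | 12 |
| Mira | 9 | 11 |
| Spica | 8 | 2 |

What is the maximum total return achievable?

67

This is an integer program with binary decision variables.
Vega + Rigel + Lyra + Pollux: cost 14 + 3 + 6 + 4 = 27 ≤ 28, return 14 + 17 + 17 + 19 = 67.
Rigel + Lyra + Pollux + Canopus: cost 3 + 6 + 4 + 11 = 24 ≤ 28, return 17 + 17 + 19 + 12 = 65.
Best is Vega, Rigel, Lyra, and Pollux with total return 67.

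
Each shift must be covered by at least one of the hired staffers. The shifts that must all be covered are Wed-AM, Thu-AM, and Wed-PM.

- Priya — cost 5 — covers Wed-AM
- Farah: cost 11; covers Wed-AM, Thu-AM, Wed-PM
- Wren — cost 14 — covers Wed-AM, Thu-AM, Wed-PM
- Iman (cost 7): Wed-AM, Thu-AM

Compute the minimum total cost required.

This is a weighted set-cover instance.
Farah alone covers Wed-AM, Thu-AM, Wed-PM — every shift.
Total cost: 11.

11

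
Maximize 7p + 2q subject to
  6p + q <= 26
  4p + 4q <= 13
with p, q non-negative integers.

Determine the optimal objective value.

(p,q)=(3,0) is feasible, giving 21.
(p,q)=(2,1) is feasible, giving 16.
The best lattice point is (3,0), giving 21.

21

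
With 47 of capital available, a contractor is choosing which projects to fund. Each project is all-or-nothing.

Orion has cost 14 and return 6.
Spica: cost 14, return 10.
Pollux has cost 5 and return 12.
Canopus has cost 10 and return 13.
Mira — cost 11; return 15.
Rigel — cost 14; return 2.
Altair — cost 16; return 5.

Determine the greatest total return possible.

This is an integer program with binary decision variables.
Allowing fractional choices, the relaxed optimum would be about 53.0, but projects are indivisible.
Pollux + Canopus + Mira + Altair: cost 5 + 10 + 11 + 16 = 42 ≤ 47, return 12 + 13 + 15 + 5 = 45.
Spica + Pollux + Canopus + Mira: cost 14 + 5 + 10 + 11 = 40 ≤ 47, return 10 + 12 + 13 + 15 = 50.
Orion + Pollux + Canopus + Mira: cost 14 + 5 + 10 + 11 = 40 ≤ 47, return 6 + 12 + 13 + 15 = 46.
Best is Spica, Pollux, Canopus, and Mira with total return 50.

50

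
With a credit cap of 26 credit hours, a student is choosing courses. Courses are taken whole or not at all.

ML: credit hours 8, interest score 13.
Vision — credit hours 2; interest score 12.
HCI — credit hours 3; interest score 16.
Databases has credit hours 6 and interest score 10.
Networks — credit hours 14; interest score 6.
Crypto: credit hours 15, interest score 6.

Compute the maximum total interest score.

Allowing fractional choices, the relaxed optimum would be about 54.0, but courses are indivisible.
ML + Vision + HCI + Databases: credit hours 8 + 2 + 3 + 6 = 19 ≤ 26, interest score 13 + 12 + 16 + 10 = 51.
Vision + HCI + Databases + Networks: credit hours 2 + 3 + 6 + 14 = 25 ≤ 26, interest score 12 + 16 + 10 + 6 = 44.
Best is ML, Vision, HCI, and Databases with total interest score 51.

51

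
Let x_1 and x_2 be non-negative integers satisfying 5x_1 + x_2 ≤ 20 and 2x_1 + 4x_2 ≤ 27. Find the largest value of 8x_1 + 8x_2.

Relaxing integrality, the LP optimum is 65.78 at (x_1,x_2) = (2.94, 5.28), which is not an integer point.
(x_1,x_2)=(3,5): 5·3+1·5=20≤20, 2·3+4·5=26≤27, objective 64.
(x_1,x_2)=(3,4): 5·3+1·4=19≤20, 2·3+4·4=22≤27, objective 56.
The best lattice point is (3,5), giving 64.

64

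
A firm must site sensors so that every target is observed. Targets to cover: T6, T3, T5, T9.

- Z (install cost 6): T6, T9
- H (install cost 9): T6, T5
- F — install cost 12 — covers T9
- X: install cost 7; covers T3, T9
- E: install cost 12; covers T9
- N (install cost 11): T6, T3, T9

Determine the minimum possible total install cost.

16

This is an integer covering problem.
The greedy cost-per-new-target heuristic would pick Z, X, and H for 22, but a cheaper cover exists.
Choose H and X: together they cover T6, T3, T5, T9 — every target.
Total install cost: 9 + 7 = 16.
No cover costs less than 16.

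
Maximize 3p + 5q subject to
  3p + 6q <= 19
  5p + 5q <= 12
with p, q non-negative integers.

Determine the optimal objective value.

The continuous relaxation peaks at (0, 2.4) with value 12.00; rounding to a feasible lattice point costs some objective.
(p,q)=(0,2): 3·0+6·2=12≤19, 5·0+5·2=10≤12, objective 10.
(p,q)=(1,1): 3·1+6·1=9≤19, 5·1+5·1=10≤12, objective 8.
Maximum is 10 at (p,q)=(0,2).

10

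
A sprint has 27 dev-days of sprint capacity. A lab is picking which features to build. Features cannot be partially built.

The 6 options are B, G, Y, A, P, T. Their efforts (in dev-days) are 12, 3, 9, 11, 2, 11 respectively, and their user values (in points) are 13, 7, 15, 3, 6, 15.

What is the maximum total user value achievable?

43

Allowing fractional choices, the relaxed optimum would be about 45.2, but features are indivisible.
G + Y + T: effort 3 + 9 + 11 = 23 ≤ 27, user value 7 + 15 + 15 = 37.
B + G + Y + P: effort 12 + 3 + 9 + 2 = 26 ≤ 27, user value 13 + 7 + 15 + 6 = 41.
G + Y + P + T: effort 3 + 9 + 2 + 11 = 25 ≤ 27, user value 7 + 15 + 6 + 15 = 43.
Best is G, Y, P, and T with total user value 43.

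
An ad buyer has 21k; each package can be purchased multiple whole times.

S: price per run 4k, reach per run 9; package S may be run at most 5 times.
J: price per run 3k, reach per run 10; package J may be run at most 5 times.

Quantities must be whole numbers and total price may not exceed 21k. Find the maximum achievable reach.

59

This is a bounded integer knapsack.
J has the best ratio (10/3); taking only J gives at most 5×10 = 50 (stopped by the supply cap of 5).
Mixing does better — 1×S and 5×J: price 19 ≤ 21, reach 1·9 + 5·10 = 59.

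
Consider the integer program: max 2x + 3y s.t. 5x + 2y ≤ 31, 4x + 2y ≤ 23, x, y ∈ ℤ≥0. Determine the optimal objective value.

The continuous relaxation peaks at (0, 11.5) with value 34.50; rounding to a feasible lattice point costs some objective.
(x,y)=(0,11): 5·0+2·11=22≤31, 4·0+2·11=22≤23, objective 33.
(x,y)=(0,10): 5·0+2·10=20≤31, 4·0+2·10=20≤23, objective 30.
Maximum is 33 at (x,y)=(0,11).

33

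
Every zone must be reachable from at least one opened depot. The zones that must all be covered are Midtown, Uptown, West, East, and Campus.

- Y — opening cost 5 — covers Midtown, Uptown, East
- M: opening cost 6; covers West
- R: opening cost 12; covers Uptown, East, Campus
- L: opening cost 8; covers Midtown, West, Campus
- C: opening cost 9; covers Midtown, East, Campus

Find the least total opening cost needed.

13

This is a weighted set-cover instance.
Choose Y and L: together they cover Midtown, Uptown, West, East, Campus — every zone.
Total opening cost: 5 + 8 = 13.
No cover costs less than 13.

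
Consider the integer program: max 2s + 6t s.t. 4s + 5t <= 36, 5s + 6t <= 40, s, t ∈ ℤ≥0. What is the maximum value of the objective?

36

(s,t)=(0,6): 4·0+5·6=30≤36, 5·0+6·6=36≤40, objective 36.
(s,t)=(1,5): 4·1+5·5=29≤36, 5·1+6·5=35≤40, objective 32.
(s,t)=(0,5): 4·0+5·5=25≤36, 5·0+6·5=30≤40, objective 30.
No feasible integer point exceeds 36.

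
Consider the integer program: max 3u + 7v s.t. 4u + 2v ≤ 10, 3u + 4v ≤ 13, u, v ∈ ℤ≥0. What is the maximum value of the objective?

21

The continuous relaxation peaks at (0, 3.25) with value 22.75; rounding to a feasible lattice point costs some objective.
(u,v)=(0,3): 4·0+2·3=6≤10, 3·0+4·3=12≤13, objective 21.
(u,v)=(1,2): 4·1+2·2=8≤10, 3·1+4·2=11≤13, objective 17.
Maximum is 21 at (u,v)=(0,3).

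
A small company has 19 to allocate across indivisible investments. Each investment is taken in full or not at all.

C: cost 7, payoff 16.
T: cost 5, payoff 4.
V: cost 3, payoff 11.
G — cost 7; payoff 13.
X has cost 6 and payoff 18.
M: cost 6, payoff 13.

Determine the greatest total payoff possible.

Take C, X, and M: cost 7 + 6 + 6 = 19 ≤ 19, payoff 16 + 18 + 13 = 47.
No other feasible combination does better.

47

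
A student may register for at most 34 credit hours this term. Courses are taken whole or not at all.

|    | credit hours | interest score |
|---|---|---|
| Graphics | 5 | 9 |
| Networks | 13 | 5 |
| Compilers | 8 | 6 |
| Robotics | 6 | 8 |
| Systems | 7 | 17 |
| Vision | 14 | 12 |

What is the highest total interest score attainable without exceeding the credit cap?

Allowing fractional choices, the relaxed optimum would be about 47.5, but courses are indivisible.
Graphics + Compilers + Systems + Vision: credit hours 5 + 8 + 7 + 14 = 34 ≤ 34, interest score 9 + 6 + 17 + 12 = 44.
Graphics + Robotics + Systems + Vision: credit hours 5 + 6 + 7 + 14 = 32 ≤ 34, interest score 9 + 8 + 17 + 12 = 46.
Graphics + Compilers + Robotics + Systems: credit hours 5 + 8 + 6 + 7 = 26 ≤ 34, interest score 9 + 6 + 8 + 17 = 40.
Best is Graphics, Robotics, Systems, and Vision with total interest score 46.

46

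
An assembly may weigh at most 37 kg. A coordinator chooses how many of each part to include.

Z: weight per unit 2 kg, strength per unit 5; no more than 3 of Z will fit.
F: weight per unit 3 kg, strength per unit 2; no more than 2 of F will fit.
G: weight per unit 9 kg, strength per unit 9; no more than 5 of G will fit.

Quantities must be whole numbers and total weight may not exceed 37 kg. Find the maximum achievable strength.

Z has the best ratio (5/2); taking only Z gives at most 3×5 = 15 (stopped by the supply cap of 3).
Mixing does better — 3×Z, 1×F, and 3×G: weight 36 ≤ 37, strength 3·5 + 1·2 + 3·9 = 44.

44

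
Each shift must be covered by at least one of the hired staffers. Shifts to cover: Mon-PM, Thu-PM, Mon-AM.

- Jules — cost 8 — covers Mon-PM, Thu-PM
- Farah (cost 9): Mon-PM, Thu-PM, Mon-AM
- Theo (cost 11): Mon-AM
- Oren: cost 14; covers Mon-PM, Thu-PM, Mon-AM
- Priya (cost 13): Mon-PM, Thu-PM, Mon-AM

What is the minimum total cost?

9

Farah alone covers Mon-PM, Thu-PM, Mon-AM — every shift.
Total cost: 9.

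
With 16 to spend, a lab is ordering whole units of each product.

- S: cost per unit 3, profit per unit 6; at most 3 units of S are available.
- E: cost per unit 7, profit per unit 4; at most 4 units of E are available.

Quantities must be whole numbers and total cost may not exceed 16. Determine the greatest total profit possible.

Take 3×S and 1×E: cost 16 ≤ 16, profit 3·6 + 1·4 = 22.
S has the best ratio (6/3) and is taken to its limit of 3; remaining capacity is filled optimally with the others.

22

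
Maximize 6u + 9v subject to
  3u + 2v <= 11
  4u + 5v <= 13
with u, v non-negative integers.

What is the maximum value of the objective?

Relaxing integrality, the LP optimum is 23.40 at (u,v) = (0, 2.6), which is not an integer point.
(u,v)=(2,1): 3·2+2·1=8≤11, 4·2+5·1=13≤13, objective 21.
(u,v)=(3,0): 3·3+2·0=9≤11, 4·3+5·0=12≤13, objective 18.
Maximum is 21 at (u,v)=(2,1).

21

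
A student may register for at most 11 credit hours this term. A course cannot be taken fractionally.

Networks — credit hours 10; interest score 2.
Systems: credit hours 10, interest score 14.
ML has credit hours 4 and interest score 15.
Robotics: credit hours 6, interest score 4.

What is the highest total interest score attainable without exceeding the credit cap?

Treat it as a binary knapsack problem.
Allowing fractional choices, the relaxed optimum would be about 24.8, but courses are indivisible.
ML: credit hours 4 ≤ 11, interest score 15.
ML + Robotics: credit hours 4 + 6 = 10 ≤ 11, interest score 15 + 4 = 19.
Best is ML and Robotics with total interest score 19.

19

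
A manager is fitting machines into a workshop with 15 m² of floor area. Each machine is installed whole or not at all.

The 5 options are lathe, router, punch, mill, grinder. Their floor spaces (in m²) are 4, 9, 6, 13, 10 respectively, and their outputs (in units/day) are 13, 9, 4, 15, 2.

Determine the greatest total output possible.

22

Allowing fractional choices, the relaxed optimum would be about 25.7, but machines are indivisible.
lathe + punch: floor space 4 + 6 = 10 ≤ 15, output 13 + 4 = 17.
lathe + router: floor space 4 + 9 = 13 ≤ 15, output 13 + 9 = 22.
mill: floor space 13 ≤ 15, output 15.
Best is lathe and router with total output 22.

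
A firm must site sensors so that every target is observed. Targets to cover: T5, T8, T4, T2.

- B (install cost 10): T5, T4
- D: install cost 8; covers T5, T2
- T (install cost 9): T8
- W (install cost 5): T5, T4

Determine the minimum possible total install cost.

Choose D, T, and W: together they cover T5, T8, T4, T2 — every target.
Total install cost: 8 + 9 + 5 = 22.
No cover costs less than 22.

22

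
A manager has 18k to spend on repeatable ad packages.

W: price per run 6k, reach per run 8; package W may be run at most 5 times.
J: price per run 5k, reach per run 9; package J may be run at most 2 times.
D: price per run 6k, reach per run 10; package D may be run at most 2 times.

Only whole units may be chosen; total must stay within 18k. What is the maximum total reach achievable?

Take 1×J and 2×D: price 17 ≤ 18, reach 1·9 + 2·10 = 29.
No other integer combination yields more.

29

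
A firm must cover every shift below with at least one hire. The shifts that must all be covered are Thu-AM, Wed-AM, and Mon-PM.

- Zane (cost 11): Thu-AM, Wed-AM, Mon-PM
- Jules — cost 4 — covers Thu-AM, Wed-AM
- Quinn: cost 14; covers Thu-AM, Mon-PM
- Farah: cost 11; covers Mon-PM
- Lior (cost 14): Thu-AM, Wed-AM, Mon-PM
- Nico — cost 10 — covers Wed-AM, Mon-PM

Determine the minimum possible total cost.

11

This is a weighted set-cover instance.
Zane alone covers Thu-AM, Wed-AM, Mon-PM — every shift.
Total cost: 11.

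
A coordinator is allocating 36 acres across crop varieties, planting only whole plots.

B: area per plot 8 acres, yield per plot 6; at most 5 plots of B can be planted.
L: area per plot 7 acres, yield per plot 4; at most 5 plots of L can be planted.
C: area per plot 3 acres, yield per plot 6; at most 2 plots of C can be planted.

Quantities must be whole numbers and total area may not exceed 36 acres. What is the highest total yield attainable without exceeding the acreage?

32

This is a bounded integer knapsack.
C has the best ratio (6/3); taking only C gives at most 2×6 = 12 (stopped by the supply cap of 2).
Mixing does better — 2×B, 2×L, and 2×C: area 36 ≤ 36, yield 2·6 + 2·4 + 2·6 = 32.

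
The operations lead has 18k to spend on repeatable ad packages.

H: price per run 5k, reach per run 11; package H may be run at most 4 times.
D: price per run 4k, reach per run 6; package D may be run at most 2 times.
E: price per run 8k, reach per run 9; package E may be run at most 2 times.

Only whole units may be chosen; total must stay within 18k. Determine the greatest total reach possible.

34

This is a bounded integer knapsack.
H has the best ratio (11/5); taking only H gives at most 3×11 = 33 (stopped by the price limit).
Mixing does better — 2×H and 2×D: price 18 ≤ 18, reach 2·11 + 2·6 = 34.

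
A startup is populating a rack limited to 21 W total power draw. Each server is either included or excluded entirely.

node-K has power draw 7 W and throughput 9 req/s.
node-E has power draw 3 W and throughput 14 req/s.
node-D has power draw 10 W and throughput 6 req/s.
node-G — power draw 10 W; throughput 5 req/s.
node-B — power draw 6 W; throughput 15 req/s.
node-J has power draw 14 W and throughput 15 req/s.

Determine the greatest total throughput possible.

This is a 0-1 knapsack instance.
Take node-K, node-E, and node-B: power draw 7 + 3 + 6 = 16 ≤ 21, throughput 9 + 14 + 15 = 38.
No other feasible combination does better.

38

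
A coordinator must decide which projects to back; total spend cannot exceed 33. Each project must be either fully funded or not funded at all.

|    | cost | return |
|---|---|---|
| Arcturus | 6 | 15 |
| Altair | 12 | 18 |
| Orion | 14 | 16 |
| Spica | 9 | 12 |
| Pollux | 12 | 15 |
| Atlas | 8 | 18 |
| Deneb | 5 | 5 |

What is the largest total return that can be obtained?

56

This is a 0-1 knapsack instance.
Allowing fractional choices, the relaxed optimum would be about 60.3, but projects are indivisible.
Arcturus + Pollux + Atlas + Deneb: cost 6 + 12 + 8 + 5 = 31 ≤ 33, return 15 + 15 + 18 + 5 = 53.
Arcturus + Orion + Atlas + Deneb: cost 6 + 14 + 8 + 5 = 33 ≤ 33, return 15 + 16 + 18 + 5 = 54.
Arcturus + Altair + Atlas + Deneb: cost 6 + 12 + 8 + 5 = 31 ≤ 33, return 15 + 18 + 18 + 5 = 56.
Best is Arcturus, Altair, Atlas, and Deneb with total return 56.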